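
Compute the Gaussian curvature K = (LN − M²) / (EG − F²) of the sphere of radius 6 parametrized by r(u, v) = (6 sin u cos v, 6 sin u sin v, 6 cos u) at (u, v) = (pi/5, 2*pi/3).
K = 1/36

Coefficients of the first fundamental form: E = 36, F = 0, G = 36*sin(u)^2.
Coefficients of the second fundamental form: L = -6*sin(u)/Abs(sin(u)), M = 0, N = -6*sin(u)^3/Abs(sin(u)).
Assemble K = (LN − M²)/(EG − F²) = 1/36. At (u, v) = (pi/5, 2*pi/3): K = 1/36.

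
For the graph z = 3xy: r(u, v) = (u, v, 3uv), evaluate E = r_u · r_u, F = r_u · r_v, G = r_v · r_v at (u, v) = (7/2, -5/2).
E = 229/4;  F = -315/4;  G = 445/4

Partials: r_u = (1, 0, 3*v), r_v = (0, 1, 3*u). As functions of (u, v):
  E = r_u · r_u = 9*v^2 + 1,
  F = r_u · r_v = 9*u*v,
  G = r_v · r_v = 9*u^2 + 1.
Evaluating at (u, v) = (7/2, -5/2): E = 229/4, F = -315/4, G = 445/4.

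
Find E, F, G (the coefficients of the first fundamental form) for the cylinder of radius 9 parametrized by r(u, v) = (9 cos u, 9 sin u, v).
E = 81;  F = 0;  G = 1

Compute partials: r_u = (-9*sin(u), 9*cos(u), 0), r_v = (0, 0, 1). Then
  E = r_u · r_u = 81,
  F = r_u · r_v = 0,
  G = r_v · r_v = 1.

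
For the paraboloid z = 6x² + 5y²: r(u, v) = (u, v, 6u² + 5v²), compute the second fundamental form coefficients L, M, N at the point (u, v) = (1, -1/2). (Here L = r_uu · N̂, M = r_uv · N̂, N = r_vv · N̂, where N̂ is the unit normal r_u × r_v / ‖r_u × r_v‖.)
L = 6*sqrt(170)/85;  M = 0;  N = sqrt(170)/17

Compute the unit normal N̂(u, v) = (-12*u/sqrt(144*u^2 + 100*v^2 + 1), -10*v/sqrt(144*u^2 + 100*v^2 + 1), 1/sqrt(144*u^2 + 100*v^2 + 1)), and the second partials r_uu, r_uv, r_vv. Take dot products:
  L(u, v) = r_uu · N̂ = 12/sqrt(144*u^2 + 100*v^2 + 1),
  M(u, v) = r_uv · N̂ = 0,
  N(u, v) = r_vv · N̂ = 10/sqrt(144*u^2 + 100*v^2 + 1).
Evaluating at (u, v) = (1, -1/2):
  L = 6*sqrt(170)/85, M = 0, N = sqrt(170)/17.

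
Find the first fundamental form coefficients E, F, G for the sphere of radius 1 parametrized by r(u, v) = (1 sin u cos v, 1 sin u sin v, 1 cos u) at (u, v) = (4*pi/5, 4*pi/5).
E = 1;  F = 0;  G = 5/8 - sqrt(5)/8

Partials: r_u = (cos(u)*cos(v), sin(v)*cos(u), -sin(u)), r_v = (-sin(u)*sin(v), sin(u)*cos(v), 0). As functions of (u, v):
  E = r_u · r_u = 1,
  F = r_u · r_v = 0,
  G = r_v · r_v = sin(u)^2.
Evaluating at (u, v) = (4*pi/5, 4*pi/5): E = 1, F = 0, G = 5/8 - sqrt(5)/8.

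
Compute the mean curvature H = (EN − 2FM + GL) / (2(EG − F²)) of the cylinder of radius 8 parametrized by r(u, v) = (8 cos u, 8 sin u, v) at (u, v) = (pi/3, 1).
H = -1/16

With E = 64, F = 0, G = 1, L = -8, M = 0, N = 0, assemble
  H = (EN − 2FM + GL) / (2(EG − F²)) = -1/16.
At (u, v) = (pi/3, 1): H = -1/16.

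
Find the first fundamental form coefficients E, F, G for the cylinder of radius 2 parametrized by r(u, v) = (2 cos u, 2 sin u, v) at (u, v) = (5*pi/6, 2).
E = 4;  F = 0;  G = 1

Partials: r_u = (-2*sin(u), 2*cos(u), 0), r_v = (0, 0, 1). As functions of (u, v):
  E = r_u · r_u = 4,
  F = r_u · r_v = 0,
  G = r_v · r_v = 1.
Evaluating at (u, v) = (5*pi/6, 2): E = 4, F = 0, G = 1.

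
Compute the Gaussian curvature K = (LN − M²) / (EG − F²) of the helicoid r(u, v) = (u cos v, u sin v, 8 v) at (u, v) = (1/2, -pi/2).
K = -1024/66049

Coefficients of the first fundamental form: E = 1, F = 0, G = u^2 + 64.
Coefficients of the second fundamental form: L = 0, M = -8/sqrt(u^2 + 64), N = 0.
Assemble K = (LN − M²)/(EG − F²) = -64/(u^2 + 64)^2. At (u, v) = (1/2, -pi/2): K = -1024/66049.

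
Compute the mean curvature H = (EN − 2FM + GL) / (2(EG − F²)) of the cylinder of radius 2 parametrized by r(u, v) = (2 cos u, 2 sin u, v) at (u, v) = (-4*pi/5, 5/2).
H = -1/4

With E = 4, F = 0, G = 1, L = -2, M = 0, N = 0, assemble
  H = (EN − 2FM + GL) / (2(EG − F²)) = -1/4.
At (u, v) = (-4*pi/5, 5/2): H = -1/4.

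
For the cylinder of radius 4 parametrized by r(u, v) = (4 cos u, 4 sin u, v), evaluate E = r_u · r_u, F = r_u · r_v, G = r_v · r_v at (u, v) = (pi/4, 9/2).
E = 16;  F = 0;  G = 1

Partials: r_u = (-4*sin(u), 4*cos(u), 0), r_v = (0, 0, 1). As functions of (u, v):
  E = r_u · r_u = 16,
  F = r_u · r_v = 0,
  G = r_v · r_v = 1.
Evaluating at (u, v) = (pi/4, 9/2): E = 16, F = 0, G = 1.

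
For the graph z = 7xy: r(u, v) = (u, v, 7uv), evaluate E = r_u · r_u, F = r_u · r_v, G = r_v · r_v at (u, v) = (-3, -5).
E = 1226;  F = 735;  G = 442

Partials: r_u = (1, 0, 7*v), r_v = (0, 1, 7*u). As functions of (u, v):
  E = r_u · r_u = 49*v^2 + 1,
  F = r_u · r_v = 49*u*v,
  G = r_v · r_v = 49*u^2 + 1.
Evaluating at (u, v) = (-3, -5): E = 1226, F = 735, G = 442.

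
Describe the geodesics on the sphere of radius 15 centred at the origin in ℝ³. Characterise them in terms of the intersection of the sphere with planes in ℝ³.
Geodesics on the sphere of radius 15 are great circles — circles of radius 15 obtained as the intersection of the sphere with planes through the origin (the centre of the sphere).

A curve α(t) of nonzero constant speed on the sphere of radius 15 is a geodesic iff its acceleration α̈ is everywhere normal to the surface, i.e. parallel to the radial vector α(t). Then d/dt(α × α̇) = α̇ × α̇ + α × α̈ = 0, so α × α̇ is a constant vector n ≠ 0 and α(t) · n = 0 for all t: α lies in the plane through the origin with normal n. The intersection of that plane with the sphere is a circle of radius 15 (a great circle). Conversely, a great circle traversed at constant speed has centripetal acceleration pointing at the origin, hence normal to the sphere, so every great circle is a geodesic.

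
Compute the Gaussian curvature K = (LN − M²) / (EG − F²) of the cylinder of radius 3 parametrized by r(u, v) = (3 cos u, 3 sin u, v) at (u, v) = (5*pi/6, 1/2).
K = 0

Coefficients of the first fundamental form: E = 9, F = 0, G = 1.
Coefficients of the second fundamental form: L = -3, M = 0, N = 0.
Assemble K = (LN − M²)/(EG − F²) = 0. At (u, v) = (5*pi/6, 1/2): K = 0.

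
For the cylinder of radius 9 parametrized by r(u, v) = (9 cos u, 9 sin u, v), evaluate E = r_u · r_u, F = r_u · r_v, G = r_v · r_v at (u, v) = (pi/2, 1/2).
E = 81;  F = 0;  G = 1

Partials: r_u = (-9*sin(u), 9*cos(u), 0), r_v = (0, 0, 1). As functions of (u, v):
  E = r_u · r_u = 81,
  F = r_u · r_v = 0,
  G = r_v · r_v = 1.
Evaluating at (u, v) = (pi/2, 1/2): E = 81, F = 0, G = 1.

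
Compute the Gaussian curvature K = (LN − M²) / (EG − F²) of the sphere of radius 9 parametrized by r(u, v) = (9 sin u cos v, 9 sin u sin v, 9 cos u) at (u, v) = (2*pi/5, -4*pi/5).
K = 1/81

Coefficients of the first fundamental form: E = 81, F = 0, G = 81*sin(u)^2.
Coefficients of the second fundamental form: L = -9*sin(u)/Abs(sin(u)), M = 0, N = -9*sin(u)^3/Abs(sin(u)).
Assemble K = (LN − M²)/(EG − F²) = 1/81. At (u, v) = (2*pi/5, -4*pi/5): K = 1/81.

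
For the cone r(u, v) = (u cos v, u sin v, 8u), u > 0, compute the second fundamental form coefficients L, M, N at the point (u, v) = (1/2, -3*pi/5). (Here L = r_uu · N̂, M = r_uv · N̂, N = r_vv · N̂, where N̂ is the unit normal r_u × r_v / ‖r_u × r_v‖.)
L = 0;  M = 0;  N = 4*sqrt(65)/65

Compute the unit normal N̂(u, v) = (-8*sqrt(65)*u*cos(v)/(65*Abs(u)), -8*sqrt(65)*u*sin(v)/(65*Abs(u)), sqrt(65)*u/(65*Abs(u))), and the second partials r_uu, r_uv, r_vv. Take dot products:
  L(u, v) = r_uu · N̂ = 0,
  M(u, v) = r_uv · N̂ = 0,
  N(u, v) = r_vv · N̂ = 8*sqrt(65)*u^2/(65*Abs(u)).
Evaluating at (u, v) = (1/2, -3*pi/5):
  L = 0, M = 0, N = 4*sqrt(65)/65.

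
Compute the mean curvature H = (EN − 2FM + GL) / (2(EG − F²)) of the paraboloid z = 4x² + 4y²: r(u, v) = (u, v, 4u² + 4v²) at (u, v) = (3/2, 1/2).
H = 648*sqrt(161)/25921

With E = 64*u^2 + 1, F = 64*u*v, G = 64*v^2 + 1, L = 8/sqrt(64*u^2 + 64*v^2 + 1), M = 0, N = 8/sqrt(64*u^2 + 64*v^2 + 1), assemble
  H = (EN − 2FM + GL) / (2(EG − F²)) = 8*(32*u^2 + 32*v^2 + 1)/(64*u^2 + 64*v^2 + 1)^(3/2).
At (u, v) = (3/2, 1/2): H = 648*sqrt(161)/25921.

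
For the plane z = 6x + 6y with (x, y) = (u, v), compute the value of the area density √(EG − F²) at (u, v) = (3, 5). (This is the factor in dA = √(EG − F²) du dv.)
√(EG − F²)|_{(3, 5)} = sqrt(73)

E = 37, F = 36, G = 37, so EG − F² = 73. Taking the positive square root: √(EG − F²) = sqrt(73). At (u, v) = (3, 5): sqrt(73).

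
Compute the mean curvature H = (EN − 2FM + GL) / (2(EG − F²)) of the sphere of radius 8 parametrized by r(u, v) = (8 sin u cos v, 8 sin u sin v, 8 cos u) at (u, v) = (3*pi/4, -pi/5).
H = -1/8

With E = 64, F = 0, G = 64*sin(u)^2, L = -8*sin(u)/Abs(sin(u)), M = 0, N = -8*sin(u)^3/Abs(sin(u)), assemble
  H = (EN − 2FM + GL) / (2(EG − F²)) = -sin(u)/(8*Abs(sin(u))).
At (u, v) = (3*pi/4, -pi/5): H = -1/8.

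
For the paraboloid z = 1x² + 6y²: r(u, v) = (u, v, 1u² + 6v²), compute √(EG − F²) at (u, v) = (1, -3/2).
√(EG − F²)|_{(1, -3/2)} = sqrt(329)

E = 4*u^2 + 1, F = 24*u*v, G = 144*v^2 + 1; EG − F² = 4*u^2 + 144*v^2 + 1; √(EG − F²) = sqrt(4*u^2 + 144*v^2 + 1). At the given point: sqrt(329).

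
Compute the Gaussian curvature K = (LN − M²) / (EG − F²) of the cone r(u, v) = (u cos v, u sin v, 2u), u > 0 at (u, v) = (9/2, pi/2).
K = 0

Coefficients of the first fundamental form: E = 5, F = 0, G = u^2.
Coefficients of the second fundamental form: L = 0, M = 0, N = 2*sqrt(5)*u^2/(5*Abs(u)).
Assemble K = (LN − M²)/(EG − F²) = 0. At (u, v) = (9/2, pi/2): K = 0.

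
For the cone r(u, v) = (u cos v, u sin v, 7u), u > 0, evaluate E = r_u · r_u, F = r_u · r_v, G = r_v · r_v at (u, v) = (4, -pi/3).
E = 50;  F = 0;  G = 16

Partials: r_u = (cos(v), sin(v), 7), r_v = (-u*sin(v), u*cos(v), 0). As functions of (u, v):
  E = r_u · r_u = 50,
  F = r_u · r_v = 0,
  G = r_v · r_v = u^2.
Evaluating at (u, v) = (4, -pi/3): E = 50, F = 0, G = 16.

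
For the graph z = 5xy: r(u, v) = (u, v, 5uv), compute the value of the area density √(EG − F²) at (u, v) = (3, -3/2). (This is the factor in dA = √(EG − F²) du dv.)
√(EG − F²)|_{(3, -3/2)} = sqrt(1129)/2

E = 25*v^2 + 1, F = 25*u*v, G = 25*u^2 + 1, so EG − F² = 25*u^2 + 25*v^2 + 1. Taking the positive square root: √(EG − F²) = sqrt(25*u^2 + 25*v^2 + 1). At (u, v) = (3, -3/2): sqrt(1129)/2.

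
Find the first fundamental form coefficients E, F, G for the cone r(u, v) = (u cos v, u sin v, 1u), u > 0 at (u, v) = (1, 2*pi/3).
E = 2;  F = 0;  G = 1

Partials: r_u = (cos(v), sin(v), 1), r_v = (-u*sin(v), u*cos(v), 0). As functions of (u, v):
  E = r_u · r_u = 2,
  F = r_u · r_v = 0,
  G = r_v · r_v = u^2.
Evaluating at (u, v) = (1, 2*pi/3): E = 2, F = 0, G = 1.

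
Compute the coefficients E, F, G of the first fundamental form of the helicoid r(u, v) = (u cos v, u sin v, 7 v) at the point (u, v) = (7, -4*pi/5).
E = 1;  F = 0;  G = 98

Partials: r_u = (cos(v), sin(v), 0), r_v = (-u*sin(v), u*cos(v), 7). As functions of (u, v):
  E = r_u · r_u = 1,
  F = r_u · r_v = 0,
  G = r_v · r_v = u^2 + 49.
Evaluating at (u, v) = (7, -4*pi/5): E = 1, F = 0, G = 98.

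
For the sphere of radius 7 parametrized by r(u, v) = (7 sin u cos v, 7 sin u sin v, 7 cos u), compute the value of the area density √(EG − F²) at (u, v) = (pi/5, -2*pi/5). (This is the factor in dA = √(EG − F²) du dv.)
√(EG − F²)|_{(pi/5, -2*pi/5)} = 49*sqrt(10 - 2*sqrt(5))/4

E = 49, F = 0, G = 49*sin(u)^2, so EG − F² = 2401*sin(u)^2. Taking the positive square root: √(EG − F²) = 49*Abs(sin(u)). At (u, v) = (pi/5, -2*pi/5): 49*sqrt(10 - 2*sqrt(5))/4.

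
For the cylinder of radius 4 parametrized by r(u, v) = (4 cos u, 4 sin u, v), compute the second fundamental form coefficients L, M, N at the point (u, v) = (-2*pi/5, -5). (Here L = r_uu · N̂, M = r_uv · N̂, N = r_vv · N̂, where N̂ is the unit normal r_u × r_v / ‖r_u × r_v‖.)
L = -4;  M = 0;  N = 0

Compute the unit normal N̂(u, v) = (cos(u), sin(u), 0), and the second partials r_uu, r_uv, r_vv. Take dot products:
  L(u, v) = r_uu · N̂ = -4,
  M(u, v) = r_uv · N̂ = 0,
  N(u, v) = r_vv · N̂ = 0.
Evaluating at (u, v) = (-2*pi/5, -5):
  L = -4, M = 0, N = 0.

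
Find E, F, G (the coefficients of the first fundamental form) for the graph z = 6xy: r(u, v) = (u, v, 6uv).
E = 36*v^2 + 1;  F = 36*u*v;  G = 36*u^2 + 1

Compute partials: r_u = (1, 0, 6*v), r_v = (0, 1, 6*u). Then
  E = r_u · r_u = 36*v^2 + 1,
  F = r_u · r_v = 36*u*v,
  G = r_v · r_v = 36*u^2 + 1.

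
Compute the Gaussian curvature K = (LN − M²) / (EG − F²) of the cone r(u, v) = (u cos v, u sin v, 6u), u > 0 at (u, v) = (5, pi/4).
K = 0

Coefficients of the first fundamental form: E = 37, F = 0, G = u^2.
Coefficients of the second fundamental form: L = 0, M = 0, N = 6*sqrt(37)*u^2/(37*Abs(u)).
Assemble K = (LN − M²)/(EG − F²) = 0. At (u, v) = (5, pi/4): K = 0.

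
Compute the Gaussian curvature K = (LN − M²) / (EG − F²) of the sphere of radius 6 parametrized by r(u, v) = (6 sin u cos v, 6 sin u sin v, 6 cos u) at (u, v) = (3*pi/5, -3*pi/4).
K = 1/36

Coefficients of the first fundamental form: E = 36, F = 0, G = 36*sin(u)^2.
Coefficients of the second fundamental form: L = -6*sin(u)/Abs(sin(u)), M = 0, N = -6*sin(u)^3/Abs(sin(u)).
Assemble K = (LN − M²)/(EG − F²) = 1/36. At (u, v) = (3*pi/5, -3*pi/4): K = 1/36.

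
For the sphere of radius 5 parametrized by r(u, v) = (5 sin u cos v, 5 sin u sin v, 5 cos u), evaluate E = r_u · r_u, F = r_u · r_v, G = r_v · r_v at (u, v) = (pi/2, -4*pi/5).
E = 25;  F = 0;  G = 25

Partials: r_u = (5*cos(u)*cos(v), 5*sin(v)*cos(u), -5*sin(u)), r_v = (-5*sin(u)*sin(v), 5*sin(u)*cos(v), 0). As functions of (u, v):
  E = r_u · r_u = 25,
  F = r_u · r_v = 0,
  G = r_v · r_v = 25*sin(u)^2.
Evaluating at (u, v) = (pi/2, -4*pi/5): E = 25, F = 0, G = 25.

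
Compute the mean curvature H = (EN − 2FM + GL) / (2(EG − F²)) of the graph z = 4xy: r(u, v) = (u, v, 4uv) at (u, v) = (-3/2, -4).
H = -384*sqrt(293)/85849

With E = 16*v^2 + 1, F = 16*u*v, G = 16*u^2 + 1, L = 0, M = 4/sqrt(16*u^2 + 16*v^2 + 1), N = 0, assemble
  H = (EN − 2FM + GL) / (2(EG − F²)) = -64*u*v/(16*u^2 + 16*v^2 + 1)^(3/2).
At (u, v) = (-3/2, -4): H = -384*sqrt(293)/85849.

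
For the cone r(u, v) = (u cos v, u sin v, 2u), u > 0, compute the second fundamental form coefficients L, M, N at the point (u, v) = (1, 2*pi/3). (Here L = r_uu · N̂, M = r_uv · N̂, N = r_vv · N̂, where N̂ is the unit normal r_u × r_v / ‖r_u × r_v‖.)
L = 0;  M = 0;  N = 2*sqrt(5)/5

Compute the unit normal N̂(u, v) = (-2*sqrt(5)*u*cos(v)/(5*Abs(u)), -2*sqrt(5)*u*sin(v)/(5*Abs(u)), sqrt(5)*u/(5*Abs(u))), and the second partials r_uu, r_uv, r_vv. Take dot products:
  L(u, v) = r_uu · N̂ = 0,
  M(u, v) = r_uv · N̂ = 0,
  N(u, v) = r_vv · N̂ = 2*sqrt(5)*u^2/(5*Abs(u)).
Evaluating at (u, v) = (1, 2*pi/3):
  L = 0, M = 0, N = 2*sqrt(5)/5.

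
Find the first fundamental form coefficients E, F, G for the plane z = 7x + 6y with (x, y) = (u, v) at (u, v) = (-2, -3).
E = 50;  F = 42;  G = 37

Partials: r_u = (1, 0, 7), r_v = (0, 1, 6). As functions of (u, v):
  E = r_u · r_u = 50,
  F = r_u · r_v = 42,
  G = r_v · r_v = 37.
Evaluating at (u, v) = (-2, -3): E = 50, F = 42, G = 37.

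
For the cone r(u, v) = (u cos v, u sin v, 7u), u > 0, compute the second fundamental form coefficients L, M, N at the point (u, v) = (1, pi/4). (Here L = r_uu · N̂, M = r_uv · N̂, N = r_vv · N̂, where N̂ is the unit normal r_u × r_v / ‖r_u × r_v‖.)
L = 0;  M = 0;  N = 7*sqrt(2)/10

Compute the unit normal N̂(u, v) = (-7*sqrt(2)*u*cos(v)/(10*Abs(u)), -7*sqrt(2)*u*sin(v)/(10*Abs(u)), sqrt(2)*u/(10*Abs(u))), and the second partials r_uu, r_uv, r_vv. Take dot products:
  L(u, v) = r_uu · N̂ = 0,
  M(u, v) = r_uv · N̂ = 0,
  N(u, v) = r_vv · N̂ = 7*sqrt(2)*u^2/(10*Abs(u)).
Evaluating at (u, v) = (1, pi/4):
  L = 0, M = 0, N = 7*sqrt(2)/10.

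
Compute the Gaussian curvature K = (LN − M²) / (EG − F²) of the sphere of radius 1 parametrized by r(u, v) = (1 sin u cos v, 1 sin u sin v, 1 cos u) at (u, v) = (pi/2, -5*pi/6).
K = 1

Coefficients of the first fundamental form: E = 1, F = 0, G = sin(u)^2.
Coefficients of the second fundamental form: L = -sin(u)/Abs(sin(u)), M = 0, N = -sin(u)^3/Abs(sin(u)).
Assemble K = (LN − M²)/(EG − F²) = 1. At (u, v) = (pi/2, -5*pi/6): K = 1.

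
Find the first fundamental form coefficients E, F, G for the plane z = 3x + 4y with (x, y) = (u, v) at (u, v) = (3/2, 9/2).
E = 10;  F = 12;  G = 17

Partials: r_u = (1, 0, 3), r_v = (0, 1, 4). As functions of (u, v):
  E = r_u · r_u = 10,
  F = r_u · r_v = 12,
  G = r_v · r_v = 17.
Evaluating at (u, v) = (3/2, 9/2): E = 10, F = 12, G = 17.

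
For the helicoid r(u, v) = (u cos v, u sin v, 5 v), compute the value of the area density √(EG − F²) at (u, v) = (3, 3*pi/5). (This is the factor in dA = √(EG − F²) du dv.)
√(EG − F²)|_{(3, 3*pi/5)} = sqrt(34)

E = 1, F = 0, G = u^2 + 25, so EG − F² = u^2 + 25. Taking the positive square root: √(EG − F²) = sqrt(u^2 + 25). At (u, v) = (3, 3*pi/5): sqrt(34).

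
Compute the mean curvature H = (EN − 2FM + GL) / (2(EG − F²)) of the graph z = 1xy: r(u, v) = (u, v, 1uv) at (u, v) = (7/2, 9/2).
H = -63*sqrt(134)/8978

With E = v^2 + 1, F = u*v, G = u^2 + 1, L = 0, M = 1/sqrt(u^2 + v^2 + 1), N = 0, assemble
  H = (EN − 2FM + GL) / (2(EG − F²)) = -u*v/(u^2 + v^2 + 1)^(3/2).
At (u, v) = (7/2, 9/2): H = -63*sqrt(134)/8978.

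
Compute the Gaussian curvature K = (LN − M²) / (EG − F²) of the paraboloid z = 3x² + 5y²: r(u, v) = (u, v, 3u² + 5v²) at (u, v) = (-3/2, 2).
K = 15/58081

Coefficients of the first fundamental form: E = 36*u^2 + 1, F = 60*u*v, G = 100*v^2 + 1.
Coefficients of the second fundamental form: L = 6/sqrt(36*u^2 + 100*v^2 + 1), M = 0, N = 10/sqrt(36*u^2 + 100*v^2 + 1).
Assemble K = (LN − M²)/(EG − F²) = 60/(1296*u^4 + 7200*u^2*v^2 + 72*u^2 + 10000*v^4 + 200*v^2 + 1). At (u, v) = (-3/2, 2): K = 15/58081.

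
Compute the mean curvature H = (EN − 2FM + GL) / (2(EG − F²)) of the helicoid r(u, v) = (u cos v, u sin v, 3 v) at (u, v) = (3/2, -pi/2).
H = 0

With E = 1, F = 0, G = u^2 + 9, L = 0, M = -3/sqrt(u^2 + 9), N = 0, assemble
  H = (EN − 2FM + GL) / (2(EG − F²)) = 0.
At (u, v) = (3/2, -pi/2): H = 0.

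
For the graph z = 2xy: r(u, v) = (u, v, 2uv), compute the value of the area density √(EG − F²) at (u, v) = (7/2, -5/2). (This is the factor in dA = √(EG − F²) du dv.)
√(EG − F²)|_{(7/2, -5/2)} = 5*sqrt(3)

E = 4*v^2 + 1, F = 4*u*v, G = 4*u^2 + 1, so EG − F² = 4*u^2 + 4*v^2 + 1. Taking the positive square root: √(EG − F²) = sqrt(4*u^2 + 4*v^2 + 1). At (u, v) = (7/2, -5/2): 5*sqrt(3).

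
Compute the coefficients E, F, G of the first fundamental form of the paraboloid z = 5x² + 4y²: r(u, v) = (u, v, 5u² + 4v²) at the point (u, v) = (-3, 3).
E = 901;  F = -720;  G = 577

Partials: r_u = (1, 0, 10*u), r_v = (0, 1, 8*v). As functions of (u, v):
  E = r_u · r_u = 100*u^2 + 1,
  F = r_u · r_v = 80*u*v,
  G = r_v · r_v = 64*v^2 + 1.
Evaluating at (u, v) = (-3, 3): E = 901, F = -720, G = 577.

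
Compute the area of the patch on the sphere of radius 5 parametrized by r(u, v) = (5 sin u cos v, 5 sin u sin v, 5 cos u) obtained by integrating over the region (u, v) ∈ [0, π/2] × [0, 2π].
Area = 50*pi

Area = ∫∫ √(EG − F²) du dv with √(EG − F²) = 25*Abs(sin(u)). Integrating over [0, π/2] × [0, 2π] gives 50*pi.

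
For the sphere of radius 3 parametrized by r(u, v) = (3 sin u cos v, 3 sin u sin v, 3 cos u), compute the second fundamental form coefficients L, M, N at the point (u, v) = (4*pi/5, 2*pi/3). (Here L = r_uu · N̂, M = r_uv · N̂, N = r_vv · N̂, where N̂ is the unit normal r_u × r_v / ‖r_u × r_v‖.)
L = -3;  M = 0;  N = -15/8 + 3*sqrt(5)/8

Compute the unit normal N̂(u, v) = (sin(u)^2*cos(v)/Abs(sin(u)), sin(u)^2*sin(v)/Abs(sin(u)), sin(2*u)/(2*Abs(sin(u)))), and the second partials r_uu, r_uv, r_vv. Take dot products:
  L(u, v) = r_uu · N̂ = -3*sin(u)/Abs(sin(u)),
  M(u, v) = r_uv · N̂ = 0,
  N(u, v) = r_vv · N̂ = -3*sin(u)^3/Abs(sin(u)).
Evaluating at (u, v) = (4*pi/5, 2*pi/3):
  L = -3, M = 0, N = -15/8 + 3*sqrt(5)/8.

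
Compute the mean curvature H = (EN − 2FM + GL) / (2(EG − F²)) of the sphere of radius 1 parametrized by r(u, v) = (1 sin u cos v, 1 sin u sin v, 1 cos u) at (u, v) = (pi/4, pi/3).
H = -1

With E = 1, F = 0, G = sin(u)^2, L = -sin(u)/Abs(sin(u)), M = 0, N = -sin(u)^3/Abs(sin(u)), assemble
  H = (EN − 2FM + GL) / (2(EG − F²)) = -sin(u)/Abs(sin(u)).
At (u, v) = (pi/4, pi/3): H = -1.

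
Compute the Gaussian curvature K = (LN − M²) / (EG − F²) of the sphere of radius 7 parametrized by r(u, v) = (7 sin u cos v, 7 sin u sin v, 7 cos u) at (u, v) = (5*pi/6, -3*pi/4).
K = 1/49

Coefficients of the first fundamental form: E = 49, F = 0, G = 49*sin(u)^2.
Coefficients of the second fundamental form: L = -7*sin(u)/Abs(sin(u)), M = 0, N = -7*sin(u)^3/Abs(sin(u)).
Assemble K = (LN − M²)/(EG − F²) = 1/49. At (u, v) = (5*pi/6, -3*pi/4): K = 1/49.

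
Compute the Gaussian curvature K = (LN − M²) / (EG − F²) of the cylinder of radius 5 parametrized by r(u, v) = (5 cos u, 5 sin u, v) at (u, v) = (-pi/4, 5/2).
K = 0

Coefficients of the first fundamental form: E = 25, F = 0, G = 1.
Coefficients of the second fundamental form: L = -5, M = 0, N = 0.
Assemble K = (LN − M²)/(EG − F²) = 0. At (u, v) = (-pi/4, 5/2): K = 0.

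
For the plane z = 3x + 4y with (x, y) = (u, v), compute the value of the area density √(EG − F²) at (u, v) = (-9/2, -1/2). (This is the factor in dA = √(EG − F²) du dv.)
√(EG − F²)|_{(-9/2, -1/2)} = sqrt(26)

E = 10, F = 12, G = 17, so EG − F² = 26. Taking the positive square root: √(EG − F²) = sqrt(26). At (u, v) = (-9/2, -1/2): sqrt(26).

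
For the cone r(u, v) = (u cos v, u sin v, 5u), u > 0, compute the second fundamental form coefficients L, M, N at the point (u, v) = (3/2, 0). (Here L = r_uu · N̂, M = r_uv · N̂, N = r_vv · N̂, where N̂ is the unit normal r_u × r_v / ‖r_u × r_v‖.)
L = 0;  M = 0;  N = 15*sqrt(26)/52

Compute the unit normal N̂(u, v) = (-5*sqrt(26)*u*cos(v)/(26*Abs(u)), -5*sqrt(26)*u*sin(v)/(26*Abs(u)), sqrt(26)*u/(26*Abs(u))), and the second partials r_uu, r_uv, r_vv. Take dot products:
  L(u, v) = r_uu · N̂ = 0,
  M(u, v) = r_uv · N̂ = 0,
  N(u, v) = r_vv · N̂ = 5*sqrt(26)*u^2/(26*Abs(u)).
Evaluating at (u, v) = (3/2, 0):
  L = 0, M = 0, N = 15*sqrt(26)/52.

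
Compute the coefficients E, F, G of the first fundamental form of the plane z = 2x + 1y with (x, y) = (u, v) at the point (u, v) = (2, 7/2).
E = 5;  F = 2;  G = 2

Partials: r_u = (1, 0, 2), r_v = (0, 1, 1). As functions of (u, v):
  E = r_u · r_u = 5,
  F = r_u · r_v = 2,
  G = r_v · r_v = 2.
Evaluating at (u, v) = (2, 7/2): E = 5, F = 2, G = 2.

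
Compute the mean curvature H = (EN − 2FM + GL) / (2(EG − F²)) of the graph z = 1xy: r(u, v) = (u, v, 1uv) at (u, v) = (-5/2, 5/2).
H = 25*sqrt(6)/486

With E = v^2 + 1, F = u*v, G = u^2 + 1, L = 0, M = 1/sqrt(u^2 + v^2 + 1), N = 0, assemble
  H = (EN − 2FM + GL) / (2(EG − F²)) = -u*v/(u^2 + v^2 + 1)^(3/2).
At (u, v) = (-5/2, 5/2): H = 25*sqrt(6)/486.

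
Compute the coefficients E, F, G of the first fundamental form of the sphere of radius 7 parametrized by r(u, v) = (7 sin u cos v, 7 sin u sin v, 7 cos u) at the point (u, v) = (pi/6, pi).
E = 49;  F = 0;  G = 49/4

Partials: r_u = (7*cos(u)*cos(v), 7*sin(v)*cos(u), -7*sin(u)), r_v = (-7*sin(u)*sin(v), 7*sin(u)*cos(v), 0). As functions of (u, v):
  E = r_u · r_u = 49,
  F = r_u · r_v = 0,
  G = r_v · r_v = 49*sin(u)^2.
Evaluating at (u, v) = (pi/6, pi): E = 49, F = 0, G = 49/4.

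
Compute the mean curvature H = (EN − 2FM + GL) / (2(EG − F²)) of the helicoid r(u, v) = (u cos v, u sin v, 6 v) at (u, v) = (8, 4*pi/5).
H = 0

With E = 1, F = 0, G = u^2 + 36, L = 0, M = -6/sqrt(u^2 + 36), N = 0, assemble
  H = (EN − 2FM + GL) / (2(EG − F²)) = 0.
At (u, v) = (8, 4*pi/5): H = 0.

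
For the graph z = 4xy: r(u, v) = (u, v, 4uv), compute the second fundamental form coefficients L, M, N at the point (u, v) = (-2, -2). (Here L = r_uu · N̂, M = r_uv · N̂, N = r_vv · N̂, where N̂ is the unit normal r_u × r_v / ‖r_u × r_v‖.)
L = 0;  M = 4*sqrt(129)/129;  N = 0

Compute the unit normal N̂(u, v) = (-4*v/sqrt(16*u^2 + 16*v^2 + 1), -4*u/sqrt(16*u^2 + 16*v^2 + 1), 1/sqrt(16*u^2 + 16*v^2 + 1)), and the second partials r_uu, r_uv, r_vv. Take dot products:
  L(u, v) = r_uu · N̂ = 0,
  M(u, v) = r_uv · N̂ = 4/sqrt(16*u^2 + 16*v^2 + 1),
  N(u, v) = r_vv · N̂ = 0.
Evaluating at (u, v) = (-2, -2):
  L = 0, M = 4*sqrt(129)/129, N = 0.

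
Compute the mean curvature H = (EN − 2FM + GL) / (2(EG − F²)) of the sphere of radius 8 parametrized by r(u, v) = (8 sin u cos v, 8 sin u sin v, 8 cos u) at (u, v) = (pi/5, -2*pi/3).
H = -1/8

With E = 64, F = 0, G = 64*sin(u)^2, L = -8*sin(u)/Abs(sin(u)), M = 0, N = -8*sin(u)^3/Abs(sin(u)), assemble
  H = (EN − 2FM + GL) / (2(EG − F²)) = -sin(u)/(8*Abs(sin(u))).
At (u, v) = (pi/5, -2*pi/3): H = -1/8.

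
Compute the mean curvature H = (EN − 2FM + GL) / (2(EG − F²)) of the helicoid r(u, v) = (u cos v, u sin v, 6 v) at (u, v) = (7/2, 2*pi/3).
H = 0

With E = 1, F = 0, G = u^2 + 36, L = 0, M = -6/sqrt(u^2 + 36), N = 0, assemble
  H = (EN − 2FM + GL) / (2(EG − F²)) = 0.
At (u, v) = (7/2, 2*pi/3): H = 0.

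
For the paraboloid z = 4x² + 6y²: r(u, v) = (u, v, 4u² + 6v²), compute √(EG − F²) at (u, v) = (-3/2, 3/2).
√(EG − F²)|_{(-3/2, 3/2)} = sqrt(469)

E = 64*u^2 + 1, F = 96*u*v, G = 144*v^2 + 1; EG − F² = 64*u^2 + 144*v^2 + 1; √(EG − F²) = sqrt(64*u^2 + 144*v^2 + 1). At the given point: sqrt(469).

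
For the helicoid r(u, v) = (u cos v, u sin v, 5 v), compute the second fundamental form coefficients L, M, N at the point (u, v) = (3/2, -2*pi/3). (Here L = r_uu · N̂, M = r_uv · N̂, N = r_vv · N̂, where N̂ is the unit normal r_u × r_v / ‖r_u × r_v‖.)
L = 0;  M = -10*sqrt(109)/109;  N = 0

Compute the unit normal N̂(u, v) = (5*sin(v)/sqrt(u^2 + 25), -5*cos(v)/sqrt(u^2 + 25), u/sqrt(u^2 + 25)), and the second partials r_uu, r_uv, r_vv. Take dot products:
  L(u, v) = r_uu · N̂ = 0,
  M(u, v) = r_uv · N̂ = -5/sqrt(u^2 + 25),
  N(u, v) = r_vv · N̂ = 0.
Evaluating at (u, v) = (3/2, -2*pi/3):
  L = 0, M = -10*sqrt(109)/109, N = 0.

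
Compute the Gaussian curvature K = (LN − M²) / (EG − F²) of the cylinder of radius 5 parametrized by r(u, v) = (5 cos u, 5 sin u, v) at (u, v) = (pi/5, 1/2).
K = 0

Coefficients of the first fundamental form: E = 25, F = 0, G = 1.
Coefficients of the second fundamental form: L = -5, M = 0, N = 0.
Assemble K = (LN − M²)/(EG − F²) = 0. At (u, v) = (pi/5, 1/2): K = 0.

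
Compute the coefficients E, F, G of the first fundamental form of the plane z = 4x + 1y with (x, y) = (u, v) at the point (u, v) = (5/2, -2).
E = 17;  F = 4;  G = 2

Partials: r_u = (1, 0, 4), r_v = (0, 1, 1). As functions of (u, v):
  E = r_u · r_u = 17,
  F = r_u · r_v = 4,
  G = r_v · r_v = 2.
Evaluating at (u, v) = (5/2, -2): E = 17, F = 4, G = 2.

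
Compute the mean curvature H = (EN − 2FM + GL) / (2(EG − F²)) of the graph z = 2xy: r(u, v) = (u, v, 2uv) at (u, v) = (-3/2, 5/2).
H = 6*sqrt(35)/245

With E = 4*v^2 + 1, F = 4*u*v, G = 4*u^2 + 1, L = 0, M = 2/sqrt(4*u^2 + 4*v^2 + 1), N = 0, assemble
  H = (EN − 2FM + GL) / (2(EG − F²)) = -8*u*v/(4*u^2 + 4*v^2 + 1)^(3/2).
At (u, v) = (-3/2, 5/2): H = 6*sqrt(35)/245.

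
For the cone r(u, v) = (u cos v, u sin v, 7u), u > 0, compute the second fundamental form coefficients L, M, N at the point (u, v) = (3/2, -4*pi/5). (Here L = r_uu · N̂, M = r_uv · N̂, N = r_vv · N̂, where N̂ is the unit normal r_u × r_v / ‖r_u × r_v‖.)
L = 0;  M = 0;  N = 21*sqrt(2)/20

Compute the unit normal N̂(u, v) = (-7*sqrt(2)*u*cos(v)/(10*Abs(u)), -7*sqrt(2)*u*sin(v)/(10*Abs(u)), sqrt(2)*u/(10*Abs(u))), and the second partials r_uu, r_uv, r_vv. Take dot products:
  L(u, v) = r_uu · N̂ = 0,
  M(u, v) = r_uv · N̂ = 0,
  N(u, v) = r_vv · N̂ = 7*sqrt(2)*u^2/(10*Abs(u)).
Evaluating at (u, v) = (3/2, -4*pi/5):
  L = 0, M = 0, N = 21*sqrt(2)/20.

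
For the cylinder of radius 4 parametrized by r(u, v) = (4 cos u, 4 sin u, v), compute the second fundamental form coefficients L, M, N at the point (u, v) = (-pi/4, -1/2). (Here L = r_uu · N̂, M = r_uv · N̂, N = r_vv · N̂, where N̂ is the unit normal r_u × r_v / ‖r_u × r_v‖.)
L = -4;  M = 0;  N = 0

Compute the unit normal N̂(u, v) = (cos(u), sin(u), 0), and the second partials r_uu, r_uv, r_vv. Take dot products:
  L(u, v) = r_uu · N̂ = -4,
  M(u, v) = r_uv · N̂ = 0,
  N(u, v) = r_vv · N̂ = 0.
Evaluating at (u, v) = (-pi/4, -1/2):
  L = -4, M = 0, N = 0.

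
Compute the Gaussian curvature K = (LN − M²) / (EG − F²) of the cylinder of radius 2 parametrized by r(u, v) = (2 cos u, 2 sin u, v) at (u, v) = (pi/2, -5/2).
K = 0

Coefficients of the first fundamental form: E = 4, F = 0, G = 1.
Coefficients of the second fundamental form: L = -2, M = 0, N = 0.
Assemble K = (LN − M²)/(EG − F²) = 0. At (u, v) = (pi/2, -5/2): K = 0.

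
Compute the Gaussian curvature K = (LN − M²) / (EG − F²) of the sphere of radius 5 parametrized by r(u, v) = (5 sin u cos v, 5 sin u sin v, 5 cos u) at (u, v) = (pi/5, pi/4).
K = 1/25

Coefficients of the first fundamental form: E = 25, F = 0, G = 25*sin(u)^2.
Coefficients of the second fundamental form: L = -5*sin(u)/Abs(sin(u)), M = 0, N = -5*sin(u)^3/Abs(sin(u)).
Assemble K = (LN − M²)/(EG − F²) = 1/25. At (u, v) = (pi/5, pi/4): K = 1/25.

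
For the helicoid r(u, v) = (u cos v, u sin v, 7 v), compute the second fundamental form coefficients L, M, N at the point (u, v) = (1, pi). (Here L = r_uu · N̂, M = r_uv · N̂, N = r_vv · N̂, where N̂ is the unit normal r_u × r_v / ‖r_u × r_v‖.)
L = 0;  M = -7*sqrt(2)/10;  N = 0

Compute the unit normal N̂(u, v) = (7*sin(v)/sqrt(u^2 + 49), -7*cos(v)/sqrt(u^2 + 49), u/sqrt(u^2 + 49)), and the second partials r_uu, r_uv, r_vv. Take dot products:
  L(u, v) = r_uu · N̂ = 0,
  M(u, v) = r_uv · N̂ = -7/sqrt(u^2 + 49),
  N(u, v) = r_vv · N̂ = 0.
Evaluating at (u, v) = (1, pi):
  L = 0, M = -7*sqrt(2)/10, N = 0.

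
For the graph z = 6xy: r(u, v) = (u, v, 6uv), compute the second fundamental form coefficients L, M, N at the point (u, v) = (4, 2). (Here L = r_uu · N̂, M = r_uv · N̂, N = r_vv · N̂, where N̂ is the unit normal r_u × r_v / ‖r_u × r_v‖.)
L = 0;  M = 6*sqrt(721)/721;  N = 0

Compute the unit normal N̂(u, v) = (-6*v/sqrt(36*u^2 + 36*v^2 + 1), -6*u/sqrt(36*u^2 + 36*v^2 + 1), 1/sqrt(36*u^2 + 36*v^2 + 1)), and the second partials r_uu, r_uv, r_vv. Take dot products:
  L(u, v) = r_uu · N̂ = 0,
  M(u, v) = r_uv · N̂ = 6/sqrt(36*u^2 + 36*v^2 + 1),
  N(u, v) = r_vv · N̂ = 0.
Evaluating at (u, v) = (4, 2):
  L = 0, M = 6*sqrt(721)/721, N = 0.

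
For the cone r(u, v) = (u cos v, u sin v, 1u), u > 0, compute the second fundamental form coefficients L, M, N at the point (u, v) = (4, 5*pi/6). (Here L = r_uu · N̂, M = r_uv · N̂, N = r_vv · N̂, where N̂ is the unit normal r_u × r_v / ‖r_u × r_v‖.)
L = 0;  M = 0;  N = 2*sqrt(2)

Compute the unit normal N̂(u, v) = (-sqrt(2)*u*cos(v)/(2*Abs(u)), -sqrt(2)*u*sin(v)/(2*Abs(u)), sqrt(2)*u/(2*Abs(u))), and the second partials r_uu, r_uv, r_vv. Take dot products:
  L(u, v) = r_uu · N̂ = 0,
  M(u, v) = r_uv · N̂ = 0,
  N(u, v) = r_vv · N̂ = sqrt(2)*u^2/(2*Abs(u)).
Evaluating at (u, v) = (4, 5*pi/6):
  L = 0, M = 0, N = 2*sqrt(2).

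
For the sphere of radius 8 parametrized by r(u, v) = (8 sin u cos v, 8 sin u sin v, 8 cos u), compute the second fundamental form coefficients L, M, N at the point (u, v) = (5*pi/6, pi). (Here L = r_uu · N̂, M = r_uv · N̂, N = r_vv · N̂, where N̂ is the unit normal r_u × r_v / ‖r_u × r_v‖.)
L = -8;  M = 0;  N = -2

Compute the unit normal N̂(u, v) = (sin(u)^2*cos(v)/Abs(sin(u)), sin(u)^2*sin(v)/Abs(sin(u)), sin(2*u)/(2*Abs(sin(u)))), and the second partials r_uu, r_uv, r_vv. Take dot products:
  L(u, v) = r_uu · N̂ = -8*sin(u)/Abs(sin(u)),
  M(u, v) = r_uv · N̂ = 0,
  N(u, v) = r_vv · N̂ = -8*sin(u)^3/Abs(sin(u)).
Evaluating at (u, v) = (5*pi/6, pi):
  L = -8, M = 0, N = -2.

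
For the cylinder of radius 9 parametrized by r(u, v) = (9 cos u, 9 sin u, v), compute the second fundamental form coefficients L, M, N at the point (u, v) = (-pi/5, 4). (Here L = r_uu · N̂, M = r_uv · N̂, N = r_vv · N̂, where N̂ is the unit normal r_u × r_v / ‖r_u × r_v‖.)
L = -9;  M = 0;  N = 0

Compute the unit normal N̂(u, v) = (cos(u), sin(u), 0), and the second partials r_uu, r_uv, r_vv. Take dot products:
  L(u, v) = r_uu · N̂ = -9,
  M(u, v) = r_uv · N̂ = 0,
  N(u, v) = r_vv · N̂ = 0.
Evaluating at (u, v) = (-pi/5, 4):
  L = -9, M = 0, N = 0.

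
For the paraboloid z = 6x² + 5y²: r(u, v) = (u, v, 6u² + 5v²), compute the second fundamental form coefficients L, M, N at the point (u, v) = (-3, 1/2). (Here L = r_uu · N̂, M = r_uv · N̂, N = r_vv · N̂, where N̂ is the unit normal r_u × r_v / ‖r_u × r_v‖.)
L = 6*sqrt(1322)/661;  M = 0;  N = 5*sqrt(1322)/661

Compute the unit normal N̂(u, v) = (-12*u/sqrt(144*u^2 + 100*v^2 + 1), -10*v/sqrt(144*u^2 + 100*v^2 + 1), 1/sqrt(144*u^2 + 100*v^2 + 1)), and the second partials r_uu, r_uv, r_vv. Take dot products:
  L(u, v) = r_uu · N̂ = 12/sqrt(144*u^2 + 100*v^2 + 1),
  M(u, v) = r_uv · N̂ = 0,
  N(u, v) = r_vv · N̂ = 10/sqrt(144*u^2 + 100*v^2 + 1).
Evaluating at (u, v) = (-3, 1/2):
  L = 6*sqrt(1322)/661, M = 0, N = 5*sqrt(1322)/661.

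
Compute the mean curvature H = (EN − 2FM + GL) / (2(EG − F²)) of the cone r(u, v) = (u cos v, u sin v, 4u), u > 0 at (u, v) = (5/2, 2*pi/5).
H = 4*sqrt(17)/85

With E = 17, F = 0, G = u^2, L = 0, M = 0, N = 4*sqrt(17)*u^2/(17*Abs(u)), assemble
  H = (EN − 2FM + GL) / (2(EG − F²)) = 2*sqrt(17)/(17*Abs(u)).
At (u, v) = (5/2, 2*pi/5): H = 4*sqrt(17)/85.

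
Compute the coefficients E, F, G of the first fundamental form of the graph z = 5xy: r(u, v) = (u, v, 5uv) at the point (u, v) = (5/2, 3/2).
E = 229/4;  F = 375/4;  G = 629/4

Partials: r_u = (1, 0, 5*v), r_v = (0, 1, 5*u). As functions of (u, v):
  E = r_u · r_u = 25*v^2 + 1,
  F = r_u · r_v = 25*u*v,
  G = r_v · r_v = 25*u^2 + 1.
Evaluating at (u, v) = (5/2, 3/2): E = 229/4, F = 375/4, G = 629/4.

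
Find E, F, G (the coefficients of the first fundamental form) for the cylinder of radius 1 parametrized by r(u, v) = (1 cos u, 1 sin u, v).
E = 1;  F = 0;  G = 1

Compute partials: r_u = (-sin(u), cos(u), 0), r_v = (0, 0, 1). Then
  E = r_u · r_u = 1,
  F = r_u · r_v = 0,
  G = r_v · r_v = 1.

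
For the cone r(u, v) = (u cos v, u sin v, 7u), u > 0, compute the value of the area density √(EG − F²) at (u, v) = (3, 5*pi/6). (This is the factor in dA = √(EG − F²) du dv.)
√(EG − F²)|_{(3, 5*pi/6)} = 15*sqrt(2)

E = 50, F = 0, G = u^2, so EG − F² = 50*u^2. Taking the positive square root: √(EG − F²) = 5*sqrt(2)*Abs(u). At (u, v) = (3, 5*pi/6): 15*sqrt(2).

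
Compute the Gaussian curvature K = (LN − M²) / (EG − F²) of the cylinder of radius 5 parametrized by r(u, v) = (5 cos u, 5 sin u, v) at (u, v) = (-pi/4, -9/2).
K = 0

Coefficients of the first fundamental form: E = 25, F = 0, G = 1.
Coefficients of the second fundamental form: L = -5, M = 0, N = 0.
Assemble K = (LN − M²)/(EG − F²) = 0. At (u, v) = (-pi/4, -9/2): K = 0.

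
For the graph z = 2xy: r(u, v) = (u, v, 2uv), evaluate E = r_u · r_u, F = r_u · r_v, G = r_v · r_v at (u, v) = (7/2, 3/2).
E = 10;  F = 21;  G = 50

Partials: r_u = (1, 0, 2*v), r_v = (0, 1, 2*u). As functions of (u, v):
  E = r_u · r_u = 4*v^2 + 1,
  F = r_u · r_v = 4*u*v,
  G = r_v · r_v = 4*u^2 + 1.
Evaluating at (u, v) = (7/2, 3/2): E = 10, F = 21, G = 50.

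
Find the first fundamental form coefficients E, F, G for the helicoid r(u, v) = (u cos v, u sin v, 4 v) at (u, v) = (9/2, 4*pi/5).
E = 1;  F = 0;  G = 145/4

Partials: r_u = (cos(v), sin(v), 0), r_v = (-u*sin(v), u*cos(v), 4). As functions of (u, v):
  E = r_u · r_u = 1,
  F = r_u · r_v = 0,
  G = r_v · r_v = u^2 + 16.
Evaluating at (u, v) = (9/2, 4*pi/5): E = 1, F = 0, G = 145/4.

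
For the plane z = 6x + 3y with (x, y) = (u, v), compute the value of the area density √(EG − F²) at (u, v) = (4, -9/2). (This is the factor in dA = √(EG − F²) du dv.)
√(EG − F²)|_{(4, -9/2)} = sqrt(46)

E = 37, F = 18, G = 10, so EG − F² = 46. Taking the positive square root: √(EG − F²) = sqrt(46). At (u, v) = (4, -9/2): sqrt(46).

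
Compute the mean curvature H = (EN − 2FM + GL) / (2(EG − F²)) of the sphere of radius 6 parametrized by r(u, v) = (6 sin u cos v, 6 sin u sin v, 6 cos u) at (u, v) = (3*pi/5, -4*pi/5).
H = -1/6

With E = 36, F = 0, G = 36*sin(u)^2, L = -6*sin(u)/Abs(sin(u)), M = 0, N = -6*sin(u)^3/Abs(sin(u)), assemble
  H = (EN − 2FM + GL) / (2(EG − F²)) = -sin(u)/(6*Abs(sin(u))).
At (u, v) = (3*pi/5, -4*pi/5): H = -1/6.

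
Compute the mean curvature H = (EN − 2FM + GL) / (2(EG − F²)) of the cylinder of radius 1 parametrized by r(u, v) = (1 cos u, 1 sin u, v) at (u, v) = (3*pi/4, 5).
H = -1/2

With E = 1, F = 0, G = 1, L = -1, M = 0, N = 0, assemble
  H = (EN − 2FM + GL) / (2(EG − F²)) = -1/2.
At (u, v) = (3*pi/4, 5): H = -1/2.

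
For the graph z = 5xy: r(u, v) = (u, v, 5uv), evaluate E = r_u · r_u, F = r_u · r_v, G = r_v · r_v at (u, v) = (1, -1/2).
E = 29/4;  F = -25/2;  G = 26

Partials: r_u = (1, 0, 5*v), r_v = (0, 1, 5*u). As functions of (u, v):
  E = r_u · r_u = 25*v^2 + 1,
  F = r_u · r_v = 25*u*v,
  G = r_v · r_v = 25*u^2 + 1.
Evaluating at (u, v) = (1, -1/2): E = 29/4, F = -25/2, G = 26.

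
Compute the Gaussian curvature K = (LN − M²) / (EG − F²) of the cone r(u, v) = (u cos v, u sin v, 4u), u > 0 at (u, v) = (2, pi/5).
K = 0

Coefficients of the first fundamental form: E = 17, F = 0, G = u^2.
Coefficients of the second fundamental form: L = 0, M = 0, N = 4*sqrt(17)*u^2/(17*Abs(u)).
Assemble K = (LN − M²)/(EG − F²) = 0. At (u, v) = (2, pi/5): K = 0.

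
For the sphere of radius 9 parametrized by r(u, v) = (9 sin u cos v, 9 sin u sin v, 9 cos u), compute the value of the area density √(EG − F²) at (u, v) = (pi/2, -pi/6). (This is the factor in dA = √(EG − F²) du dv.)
√(EG − F²)|_{(pi/2, -pi/6)} = 81

E = 81, F = 0, G = 81*sin(u)^2, so EG − F² = 6561*sin(u)^2. Taking the positive square root: √(EG − F²) = 81*Abs(sin(u)). At (u, v) = (pi/2, -pi/6): 81.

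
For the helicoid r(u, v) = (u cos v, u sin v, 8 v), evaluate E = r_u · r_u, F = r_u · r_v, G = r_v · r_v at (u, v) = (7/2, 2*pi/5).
E = 1;  F = 0;  G = 305/4

Partials: r_u = (cos(v), sin(v), 0), r_v = (-u*sin(v), u*cos(v), 8). As functions of (u, v):
  E = r_u · r_u = 1,
  F = r_u · r_v = 0,
  G = r_v · r_v = u^2 + 64.
Evaluating at (u, v) = (7/2, 2*pi/5): E = 1, F = 0, G = 305/4.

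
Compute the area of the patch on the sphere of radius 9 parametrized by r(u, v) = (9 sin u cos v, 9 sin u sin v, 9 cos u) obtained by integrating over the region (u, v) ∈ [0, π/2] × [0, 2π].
Area = 162*pi

Area = ∫∫ √(EG − F²) du dv with √(EG − F²) = 81*Abs(sin(u)). Integrating over [0, π/2] × [0, 2π] gives 162*pi.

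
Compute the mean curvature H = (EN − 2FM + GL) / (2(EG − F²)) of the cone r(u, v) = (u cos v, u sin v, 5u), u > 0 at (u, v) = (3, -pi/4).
H = 5*sqrt(26)/156

With E = 26, F = 0, G = u^2, L = 0, M = 0, N = 5*sqrt(26)*u^2/(26*Abs(u)), assemble
  H = (EN − 2FM + GL) / (2(EG − F²)) = 5*sqrt(26)/(52*Abs(u)).
At (u, v) = (3, -pi/4): H = 5*sqrt(26)/156.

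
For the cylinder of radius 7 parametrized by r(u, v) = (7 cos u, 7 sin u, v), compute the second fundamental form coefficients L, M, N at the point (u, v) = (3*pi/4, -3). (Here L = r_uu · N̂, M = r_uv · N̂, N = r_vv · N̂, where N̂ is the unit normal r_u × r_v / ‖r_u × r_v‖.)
L = -7;  M = 0;  N = 0

Compute the unit normal N̂(u, v) = (cos(u), sin(u), 0), and the second partials r_uu, r_uv, r_vv. Take dot products:
  L(u, v) = r_uu · N̂ = -7,
  M(u, v) = r_uv · N̂ = 0,
  N(u, v) = r_vv · N̂ = 0.
Evaluating at (u, v) = (3*pi/4, -3):
  L = -7, M = 0, N = 0.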